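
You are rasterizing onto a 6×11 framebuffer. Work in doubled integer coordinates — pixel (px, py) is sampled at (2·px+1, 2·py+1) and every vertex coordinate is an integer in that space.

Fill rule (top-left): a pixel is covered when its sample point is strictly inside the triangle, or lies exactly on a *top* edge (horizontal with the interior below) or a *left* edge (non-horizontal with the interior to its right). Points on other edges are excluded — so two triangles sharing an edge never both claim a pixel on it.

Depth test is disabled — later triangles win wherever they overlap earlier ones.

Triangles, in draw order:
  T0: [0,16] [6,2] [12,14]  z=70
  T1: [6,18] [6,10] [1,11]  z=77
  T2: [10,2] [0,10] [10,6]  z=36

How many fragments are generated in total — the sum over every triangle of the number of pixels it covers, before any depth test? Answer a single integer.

T0:
  2·area = 156
  edge (0, 16)→(6, 2): d=(6,-14) top-left  bias=+0
  edge (6, 2)→(12, 14): d=(6,12) right/bottom  bias=-1
  edge (12, 14)→(0, 16): d=(-12,2) right/bottom  bias=-1
    (2,2)@(5, 5): e=[4,30,122] → #
    (3,2)@(7, 5): e=[32,6,118] → #
    (4,2)@(9, 5): e=[60,-18,114] → ·
    (2,3)@(5, 7): e=[16,42,98] → #
    (4,3)@(9, 7): e=[72,-6,90] → ·
    (1,4)@(3, 9): e=[0,78,78] → #  [on edge]
    (4,4)@(9, 9): e=[84,6,66] → #
    (5,4)@(11, 9): e=[112,-18,62] → ·
    (1,5)@(3, 11): e=[12,90,54] → #
    (5,5)@(11, 11): e=[124,-6,38] → ·
    (1,6)@(3, 13): e=[24,102,30] → #
    (5,6)@(11, 13): e=[136,6,14] → #
  covered (20 px):
    · · · · · ·
    · · · · · ·
    · · # # · ·
    · · # # · ·
    · # # # # ·
    · # # # # ·
    · # # # # #
    # # # · · ·
    · · · · · ·
    · · · · · ·
    · · · · · ·
T1:
  2·area = 40  (B↔C swapped to make it positive)
  edge (6, 18)→(1, 11): d=(-5,-7) top-left  bias=+0
  edge (1, 11)→(6, 10): d=(5,-1) top-left  bias=+0
  edge (6, 10)→(6, 18): d=(0,8) right/bottom  bias=-1
    (5,4)@(11, 9): e=[80,0,-40] → ·  [on edge]
    (0,5)@(1, 11): e=[0,0,40] → #  [on edge]
    (1,5)@(3, 11): e=[14,2,24] → #
    (2,5)@(5, 11): e=[28,4,8] → #
    (3,5)@(7, 11): e=[42,6,-8] → ·
    (0,6)@(1, 13): e=[-10,10,40] → ·
    (1,6)@(3, 13): e=[4,12,24] → #
    (3,6)@(7, 13): e=[32,16,-8] → ·
    (1,7)@(3, 15): e=[-6,22,24] → ·
    (2,7)@(5, 15): e=[8,24,8] → #
    (3,7)@(7, 15): e=[22,26,-8] → ·
    (2,8)@(5, 17): e=[-2,34,8] → ·
  covered (6 px):
    · · · · · ·
    · · · · · ·
    · · · · · ·
    · · · · · ·
    · · · · · ·
    # # # · · ·
    · # # · · ·
    · · # · · ·
    · · · · · ·
    · · · · · ·
    · · · · · ·
T2:
  2·area = 40  (B↔C swapped to make it positive)
  edge (10, 2)→(10, 6): d=(0,4) right/bottom  bias=-1
  edge (10, 6)→(0, 10): d=(-10,4) right/bottom  bias=-1
  edge (0, 10)→(10, 2): d=(10,-8) top-left  bias=+0
    (4,1)@(9, 3): e=[4,34,2] → #
    (5,1)@(11, 3): e=[-4,26,18] → ·
    (3,2)@(7, 5): e=[12,22,6] → #
    (5,2)@(11, 5): e=[-4,6,38] → ·
    (2,3)@(5, 7): e=[20,10,10] → #
    (4,3)@(9, 7): e=[4,-6,42] → ·
    (2,4)@(5, 9): e=[20,-10,30] → ·
    (3,4)@(7, 9): e=[12,-18,46] → ·
  covered (5 px):
    · · · · · ·
    · · · · # ·
    · · · # # ·
    · · # # · ·
    · · · · · ·
    · · · · · ·
    · · · · · ·
    · · · · · ·
    · · · · · ·
    · · · · · ·
    · · · · · ·

Result: 31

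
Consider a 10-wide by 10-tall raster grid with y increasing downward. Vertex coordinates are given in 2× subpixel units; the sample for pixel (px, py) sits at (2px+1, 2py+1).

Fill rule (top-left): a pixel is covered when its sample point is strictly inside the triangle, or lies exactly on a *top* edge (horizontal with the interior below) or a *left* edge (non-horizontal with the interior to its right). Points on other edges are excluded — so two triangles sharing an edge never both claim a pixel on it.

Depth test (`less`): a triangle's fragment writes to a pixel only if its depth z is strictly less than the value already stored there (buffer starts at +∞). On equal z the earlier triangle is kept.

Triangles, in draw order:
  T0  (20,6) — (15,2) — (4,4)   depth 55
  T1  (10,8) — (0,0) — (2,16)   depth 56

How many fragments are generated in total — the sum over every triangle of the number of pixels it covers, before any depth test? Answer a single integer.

T0:
  2·area = 54  (B↔C swapped to make it positive)
  edge (20, 6)→(4, 4): d=(-16,-2) top-left  bias=+0
  edge (4, 4)→(15, 2): d=(11,-2) top-left  bias=+0
  edge (15, 2)→(20, 6): d=(5,4) right/bottom  bias=-1
    (5,1)@(11, 3): e=[30,3,21] → X
    (6,1)@(13, 3): e=[34,7,13] → X
    (7,1)@(15, 3): e=[38,11,5] → X
    (8,1)@(17, 3): e=[42,15,-3] → .
    (5,2)@(11, 5): e=[-2,25,31] → .
    (6,2)@(13, 5): e=[2,29,23] → X
    (8,2)@(17, 5): e=[10,37,7] → X
    (9,2)@(19, 5): e=[14,41,-1] → .
    (6,3)@(13, 7): e=[-30,51,33] → .
    (7,3)@(15, 7): e=[-26,55,25] → .
    (8,3)@(17, 7): e=[-22,59,17] → .
  covered (6 px):
    . . . . . . . . . .
    . . . . . X X X . .
    . . . . . . X X X .
    . . . . . . . . . .
    . . . . . . . . . .
    . . . . . . . . . .
    . . . . . . . . . .
    . . . . . . . . . .
    . . . . . . . . . .
    . . . . . . . . . .
T1:
  2·area = 144  (B↔C swapped to make it positive)
  edge (10, 8)→(2, 16): d=(-8,8) right/bottom  bias=-1
  edge (2, 16)→(0, 0): d=(-2,-16) top-left  bias=+0
  edge (0, 0)→(10, 8): d=(10,8) right/bottom  bias=-1
    (0,0)@(1, 1): e=[128,14,2] → X
    (1,0)@(3, 1): e=[112,46,-14] → .
    (8,0)@(17, 1): e=[0,270,-126] → .  [on edge]
    (0,1)@(1, 3): e=[112,10,22] → X
    (1,1)@(3, 3): e=[96,42,6] → X
    (2,1)@(5, 3): e=[80,74,-10] → .
    (7,1)@(15, 3): e=[0,234,-90] → .  [on edge]
    (0,2)@(1, 5): e=[96,6,42] → X
    (2,2)@(5, 5): e=[64,70,10] → X
    (3,2)@(7, 5): e=[48,102,-6] → .
    (6,2)@(13, 5): e=[0,198,-54] → .  [on edge]
    (0,3)@(1, 7): e=[80,2,62] → X
    (5,3)@(11, 7): e=[0,162,-18] → .  [on edge]
    (4,4)@(9, 9): e=[0,126,18] → .  [on edge]
    (3,5)@(7, 11): e=[0,90,54] → .  [on edge]
    (2,6)@(5, 13): e=[0,54,90] → .  [on edge]
    (1,7)@(3, 15): e=[0,18,126] → .  [on edge]
    (0,8)@(1, 17): e=[0,-18,162] → .  [on edge]
  covered (16 px):
    X . . . . . . . . .
    X X . . . . . . . .
    X X X . . . . . . .
    X X X X . . . . . .
    . X X X . . . . . .
    . X X . . . . . . .
    . X . . . . . . . .
    . . . . . . . . . .
    . . . . . . . . . .
    . . . . . . . . . .

Result: 22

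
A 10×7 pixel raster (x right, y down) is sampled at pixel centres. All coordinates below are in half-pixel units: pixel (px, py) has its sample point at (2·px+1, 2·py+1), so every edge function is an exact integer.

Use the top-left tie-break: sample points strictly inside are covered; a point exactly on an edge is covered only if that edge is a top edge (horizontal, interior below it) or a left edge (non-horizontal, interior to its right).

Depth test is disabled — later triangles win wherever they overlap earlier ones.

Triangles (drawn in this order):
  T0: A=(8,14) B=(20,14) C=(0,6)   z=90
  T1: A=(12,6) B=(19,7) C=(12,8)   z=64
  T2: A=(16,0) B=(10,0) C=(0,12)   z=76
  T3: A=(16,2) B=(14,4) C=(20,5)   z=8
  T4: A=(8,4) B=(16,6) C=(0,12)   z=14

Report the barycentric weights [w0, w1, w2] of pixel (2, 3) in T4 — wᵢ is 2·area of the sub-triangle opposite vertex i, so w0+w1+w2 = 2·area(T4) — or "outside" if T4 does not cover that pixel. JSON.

T0:
  2·area = 96  (B↔C swapped to make it positive)
  edge (8, 14)→(0, 6): d=(-8,-8) top-left  bias=+0
  edge (0, 6)→(20, 14): d=(20,8) right/bottom  bias=-1
  edge (20, 14)→(8, 14): d=(-12,0) right/bottom  bias=-1
    (0,3)@(1, 7): e=[0,12,84] → █  [on edge]
    (1,3)@(3, 7): e=[16,-4,84] → ·
    (0,4)@(1, 9): e=[-16,52,60] → ·
    (1,4)@(3, 9): e=[0,36,60] → █  [on edge]
    (2,4)@(5, 9): e=[16,20,60] → █
    (3,4)@(7, 9): e=[32,4,60] → █
    (4,4)@(9, 9): e=[48,-12,60] → ·
    (1,5)@(3, 11): e=[-16,76,36] → ·
    (2,5)@(5, 11): e=[0,60,36] → █  [on edge]
    (4,5)@(9, 11): e=[32,28,36] → █
    (5,5)@(11, 11): e=[48,12,36] → █
    (6,5)@(13, 11): e=[64,-4,36] → ·
    (3,6)@(7, 13): e=[0,84,12] → █  [on edge]
  covered (14 px):
    · · · · · · · · · ·
    · · · · · · · · · ·
    · · · · · · · · · ·
    █ · · · · · · · · ·
    · █ █ █ · · · · · ·
    · · █ █ █ █ · · · ·
    · · · █ █ █ █ █ █ ·
T1:
  2·area = 14
  edge (12, 6)→(19, 7): d=(7,1) right/bottom  bias=-1
  edge (19, 7)→(12, 8): d=(-7,1) right/bottom  bias=-1
  edge (12, 8)→(12, 6): d=(0,-2) top-left  bias=+0
    (2,2)@(5, 5): e=[0,28,-14] → ·  [on edge]
    (6,3)@(13, 7): e=[6,6,2] → █
    (7,3)@(15, 7): e=[4,4,6] → █
    (8,3)@(17, 7): e=[2,2,10] → █
    (9,3)@(19, 7): e=[0,0,14] → ·  [on edge]
    (2,4)@(5, 9): e=[28,0,-14] → ·  [on edge]
    (6,4)@(13, 9): e=[20,-8,2] → ·
    (7,4)@(15, 9): e=[18,-10,6] → ·
    (8,4)@(17, 9): e=[16,-12,10] → ·
  covered (3 px):
    · · · · · · · · · ·
    · · · · · · · · · ·
    · · · · · · · · · ·
    · · · · · · █ █ █ ·
    · · · · · · · · · ·
    · · · · · · · · · ·
    · · · · · · · · · ·
T2:
  2·area = 72  (B↔C swapped to make it positive)
  edge (16, 0)→(0, 12): d=(-16,12) right/bottom  bias=-1
  edge (0, 12)→(10, 0): d=(10,-12) top-left  bias=+0
  edge (10, 0)→(16, 0): d=(6,0) top-left  bias=+0
    (5,0)@(11, 1): e=[44,22,6] → █
    (6,0)@(13, 1): e=[20,46,6] → █
    (7,0)@(15, 1): e=[-4,70,6] → ·
    (4,1)@(9, 3): e=[36,18,18] → █
    (6,1)@(13, 3): e=[-12,66,18] → ·
    (3,2)@(7, 5): e=[28,14,30] → █
    (5,2)@(11, 5): e=[-20,62,30] → ·
    (2,3)@(5, 7): e=[20,10,42] → █
    (3,3)@(7, 7): e=[-4,34,42] → ·
    (4,3)@(9, 7): e=[-28,58,42] → ·
    (1,4)@(3, 9): e=[12,6,54] → █
    (2,4)@(5, 9): e=[-12,30,54] → ·
  covered (9 px):
    · · · · · █ █ · · ·
    · · · · █ █ · · · ·
    · · · █ █ · · · · ·
    · · █ · · · · · · ·
    · █ · · · · · · · ·
    █ · · · · · · · · ·
    · · · · · · · · · ·
T3:
  2·area = 14  (B↔C swapped to make it positive)
  edge (16, 2)→(20, 5): d=(4,3) right/bottom  bias=-1
  edge (20, 5)→(14, 4): d=(-6,-1) top-left  bias=+0
  edge (14, 4)→(16, 2): d=(2,-2) top-left  bias=+0
    (8,0)@(17, 1): e=[-7,21,0] → ·  [on edge]
    (7,1)@(15, 3): e=[7,7,0] → █  [on edge]
    (8,1)@(17, 3): e=[1,9,4] → █
    (9,1)@(19, 3): e=[-5,11,8] → ·
    (6,2)@(13, 5): e=[21,-7,0] → ·  [on edge]
    (7,2)@(15, 5): e=[15,-5,4] → ·
    (8,2)@(17, 5): e=[9,-3,8] → ·
    (5,3)@(11, 7): e=[35,-21,0] → ·  [on edge]
    (4,4)@(9, 9): e=[49,-35,0] → ·  [on edge]
    (3,5)@(7, 11): e=[63,-49,0] → ·  [on edge]
    (2,6)@(5, 13): e=[77,-63,0] → ·  [on edge]
  covered (2 px):
    · · · · · · · · · ·
    · · · · · · · █ █ ·
    · · · · · · · · · ·
    · · · · · · · · · ·
    · · · · · · · · · ·
    · · · · · · · · · ·
    · · · · · · · · · ·
T4:
  2·area = 80
  edge (8, 4)→(16, 6): d=(8,2) right/bottom  bias=-1
  edge (16, 6)→(0, 12): d=(-16,6) right/bottom  bias=-1
  edge (0, 12)→(8, 4): d=(8,-8) top-left  bias=+0
    (5,0)@(11, 1): e=[-30,110,0] → ·  [on edge]
    (4,1)@(9, 3): e=[-10,90,0] → ·  [on edge]
    (3,2)@(7, 5): e=[10,70,0] → █  [on edge]
    (4,2)@(9, 5): e=[6,58,16] → █
    (5,2)@(11, 5): e=[2,46,32] → █
    (6,2)@(13, 5): e=[-2,34,48] → ·
    (2,3)@(5, 7): e=[30,50,0] → █  [on edge]
    (6,3)@(13, 7): e=[14,2,64] → █
    (7,3)@(15, 7): e=[10,-10,80] → ·
    (1,4)@(3, 9): e=[50,30,0] → █  [on edge]
    (4,4)@(9, 9): e=[38,-6,48] → ·
    (5,4)@(11, 9): e=[34,-18,64] → ·
    (0,5)@(1, 11): e=[70,10,0] → █  [on edge]
  covered (12 px):
    · · · · · · · · · ·
    · · · · · · · · · ·
    · · · █ █ █ · · · ·
    · · █ █ █ █ █ · · ·
    · █ █ █ · · · · · ·
    █ · · · · · · · · ·
    · · · · · · · · · ·

Answer: [50,0,30]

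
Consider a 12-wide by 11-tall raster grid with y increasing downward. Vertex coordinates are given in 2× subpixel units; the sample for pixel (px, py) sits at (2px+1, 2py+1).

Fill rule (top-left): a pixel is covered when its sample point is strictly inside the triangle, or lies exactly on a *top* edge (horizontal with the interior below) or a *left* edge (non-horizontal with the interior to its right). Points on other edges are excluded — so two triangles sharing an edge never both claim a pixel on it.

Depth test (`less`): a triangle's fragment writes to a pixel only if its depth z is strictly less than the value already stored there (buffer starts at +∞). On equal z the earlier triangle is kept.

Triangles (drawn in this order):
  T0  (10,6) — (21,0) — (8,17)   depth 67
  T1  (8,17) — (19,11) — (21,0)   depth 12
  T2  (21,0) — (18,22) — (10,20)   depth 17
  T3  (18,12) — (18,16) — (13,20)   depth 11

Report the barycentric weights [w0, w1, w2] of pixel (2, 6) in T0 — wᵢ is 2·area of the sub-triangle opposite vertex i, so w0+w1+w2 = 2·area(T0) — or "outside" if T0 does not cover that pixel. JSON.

T0:
  2·area = 109
  edge (10, 6)→(21, 0): d=(11,-6) top-left  bias=+0
  edge (21, 0)→(8, 17): d=(-13,17) right/bottom  bias=-1
  edge (8, 17)→(10, 6): d=(2,-11) top-left  bias=+0
    (8,1)@(17, 3): e=[9,29,71] → X
    (9,1)@(19, 3): e=[21,-5,93] → .
    (6,2)@(13, 5): e=[7,71,31] → X
    (7,2)@(15, 5): e=[19,37,53] → X
    (9,2)@(19, 5): e=[43,-31,97] → .
    (5,3)@(11, 7): e=[17,79,13] → X
    (8,3)@(17, 7): e=[53,-23,79] → .
    (5,4)@(11, 9): e=[39,53,17] → X
    (7,4)@(15, 9): e=[63,-15,61] → .
    (5,5)@(11, 11): e=[61,27,21] → X
    (6,5)@(13, 11): e=[73,-7,43] → .
    (4,6)@(9, 13): e=[71,35,3] → X
  covered (13 px):
    . . . . . . . . . . . .
    . . . . . . . . X . . .
    . . . . . . X X X . . .
    . . . . . X X X . . . .
    . . . . . X X . . . . .
    . . . . . X . . . . . .
    . . . . X X . . . . . .
    . . . . X . . . . . . .
    . . . . . . . . . . . .
    . . . . . . . . . . . .
    . . . . . . . . . . . .
T1:
  2·area = 109  (B↔C swapped to make it positive)
  edge (8, 17)→(21, 0): d=(13,-17) top-left  bias=+0
  edge (21, 0)→(19, 11): d=(-2,11) right/bottom  bias=-1
  edge (19, 11)→(8, 17): d=(-11,6) right/bottom  bias=-1
    (9,1)@(19, 3): e=[5,16,88] → X
    (10,1)@(21, 3): e=[39,-6,76] → .
    (9,2)@(19, 5): e=[31,12,66] → X
    (10,2)@(21, 5): e=[65,-10,54] → .
    (8,3)@(17, 7): e=[23,30,56] → X
    (10,3)@(21, 7): e=[91,-14,32] → .
    (7,4)@(15, 9): e=[15,48,46] → X
    (10,4)@(21, 9): e=[117,-18,10] → .
    (6,5)@(13, 11): e=[7,66,36] → X
    (9,5)@(19, 11): e=[109,0,0] → .  [on edge]
    (6,6)@(13, 13): e=[33,62,14] → X
    (8,6)@(17, 13): e=[101,18,-10] → .
  covered (13 px):
    . . . . . . . . . . . .
    . . . . . . . . . X . .
    . . . . . . . . . X . .
    . . . . . . . . X X . .
    . . . . . . . X X X . .
    . . . . . . X X X . . .
    . . . . . . X X . . . .
    . . . . . X . . . . . .
    . . . . . . . . . . . .
    . . . . . . . . . . . .
    . . . . . . . . . . . .
T2:
  2·area = 182
  edge (21, 0)→(18, 22): d=(-3,22) right/bottom  bias=-1
  edge (18, 22)→(10, 20): d=(-8,-2) top-left  bias=+0
  edge (10, 20)→(21, 0): d=(11,-20) top-left  bias=+0
    (9,2)@(19, 5): e=[29,138,15] → X
    (10,2)@(21, 5): e=[-15,142,55] → .
    (9,3)@(19, 7): e=[23,122,37] → X
    (10,3)@(21, 7): e=[-21,126,77] → .
    (8,4)@(17, 9): e=[61,102,19] → X
    (10,4)@(21, 9): e=[-27,110,99] → .
    (7,5)@(15, 11): e=[99,82,1] → X
    (10,5)@(21, 11): e=[-33,94,121] → .
    (7,6)@(15, 13): e=[93,66,23] → X
    (10,6)@(21, 13): e=[-39,78,143] → .
    (6,7)@(13, 15): e=[131,46,5] → X
    (9,7)@(19, 15): e=[-1,58,125] → .
  covered (22 px):
    . . . . . . . . . . . .
    . . . . . . . . . . . .
    . . . . . . . . . X . .
    . . . . . . . . . X . .
    . . . . . . . . X X . .
    . . . . . . . X X X . .
    . . . . . . . X X X . .
    . . . . . . X X X . . .
    . . . . . . X X X . . .
    . . . . . X X X X . . .
    . . . . . . . X X . . .
T3:
  2·area = 20
  edge (18, 12)→(18, 16): d=(0,4) right/bottom  bias=-1
  edge (18, 16)→(13, 20): d=(-5,4) right/bottom  bias=-1
  edge (13, 20)→(18, 12): d=(5,-8) top-left  bias=+0
    (8,7)@(17, 15): e=[4,9,7] → X
    (9,7)@(19, 15): e=[-4,1,23] → .
    (7,8)@(15, 17): e=[12,7,1] → X
    (8,8)@(17, 17): e=[4,-1,17] → .
    (7,9)@(15, 19): e=[12,-3,11] → .
  covered (2 px):
    . . . . . . . . . . . .
    . . . . . . . . . . . .
    . . . . . . . . . . . .
    . . . . . . . . . . . .
    . . . . . . . . . . . .
    . . . . . . . . . . . .
    . . . . . . . . . . . .
    . . . . . . . . X . . .
    . . . . . . . X . . . .
    . . . . . . . . . . . .
    . . . . . . . . . . . .

Answer: "outside"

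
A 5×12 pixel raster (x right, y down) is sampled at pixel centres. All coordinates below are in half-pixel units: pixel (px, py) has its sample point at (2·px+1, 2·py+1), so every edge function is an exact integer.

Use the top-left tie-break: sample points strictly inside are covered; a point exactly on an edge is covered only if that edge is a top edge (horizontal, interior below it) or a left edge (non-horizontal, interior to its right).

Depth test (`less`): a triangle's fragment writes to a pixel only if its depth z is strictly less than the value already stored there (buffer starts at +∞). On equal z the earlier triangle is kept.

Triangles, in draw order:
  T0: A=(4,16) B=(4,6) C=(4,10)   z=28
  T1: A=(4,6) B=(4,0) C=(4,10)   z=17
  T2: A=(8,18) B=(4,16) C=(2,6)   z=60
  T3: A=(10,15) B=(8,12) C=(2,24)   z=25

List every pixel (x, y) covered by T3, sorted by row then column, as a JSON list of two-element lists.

T0:
  degenerate (2·area = 0) — covers nothing
T1:
  degenerate (2·area = 0) — covers nothing
T2:
  2·area = 36
  edge (8, 18)→(4, 16): d=(-4,-2) top-left  bias=+0
  edge (4, 16)→(2, 6): d=(-2,-10) top-left  bias=+0
  edge (2, 6)→(8, 18): d=(6,12) right/bottom  bias=-1
    (0,0)@(1, 1): e=[54,0,-18] → ·  [on edge]
    (1,4)@(3, 9): e=[26,4,6] → #
    (2,4)@(5, 9): e=[30,24,-18] → ·
    (1,5)@(3, 11): e=[18,0,18] → #  [on edge]
    (2,5)@(5, 11): e=[22,20,-6] → ·
    (1,6)@(3, 13): e=[10,-4,30] → ·
    (2,6)@(5, 13): e=[14,16,6] → #
    (3,6)@(7, 13): e=[18,36,-18] → ·
    (2,7)@(5, 15): e=[6,12,18] → #
    (3,7)@(7, 15): e=[10,32,-6] → ·
    (2,8)@(5, 17): e=[-2,8,30] → ·
    (3,8)@(7, 17): e=[2,28,6] → #
    (2,10)@(5, 21): e=[-18,0,54] → ·  [on edge]
  covered (5 px):
    · · · · ·
    · · · · ·
    · · · · ·
    · · · · ·
    · # · · ·
    · # · · ·
    · · # · ·
    · · # · ·
    · · · # ·
    · · · · ·
    · · · · ·
    · · · · ·
T3:
  2·area = 42  (B↔C swapped to make it positive)
  edge (10, 15)→(2, 24): d=(-8,9) right/bottom  bias=-1
  edge (2, 24)→(8, 12): d=(6,-12) top-left  bias=+0
  edge (8, 12)→(10, 15): d=(2,3) right/bottom  bias=-1
    (3,7)@(7, 15): e=[27,6,9] → #
    (4,7)@(9, 15): e=[9,30,3] → #
    (3,8)@(7, 17): e=[11,18,13] → #
    (4,8)@(9, 17): e=[-7,42,7] → ·
    (2,9)@(5, 19): e=[13,6,23] → #
    (3,9)@(7, 19): e=[-5,30,17] → ·
    (2,10)@(5, 21): e=[-3,18,27] → ·
  covered (4 px):
    · · · · ·
    · · · · ·
    · · · · ·
    · · · · ·
    · · · · ·
    · · · · ·
    · · · · ·
    · · · # #
    · · · # ·
    · · # · ·
    · · · · ·
    · · · · ·

Answer: [[3,7],[4,7],[3,8],[2,9]]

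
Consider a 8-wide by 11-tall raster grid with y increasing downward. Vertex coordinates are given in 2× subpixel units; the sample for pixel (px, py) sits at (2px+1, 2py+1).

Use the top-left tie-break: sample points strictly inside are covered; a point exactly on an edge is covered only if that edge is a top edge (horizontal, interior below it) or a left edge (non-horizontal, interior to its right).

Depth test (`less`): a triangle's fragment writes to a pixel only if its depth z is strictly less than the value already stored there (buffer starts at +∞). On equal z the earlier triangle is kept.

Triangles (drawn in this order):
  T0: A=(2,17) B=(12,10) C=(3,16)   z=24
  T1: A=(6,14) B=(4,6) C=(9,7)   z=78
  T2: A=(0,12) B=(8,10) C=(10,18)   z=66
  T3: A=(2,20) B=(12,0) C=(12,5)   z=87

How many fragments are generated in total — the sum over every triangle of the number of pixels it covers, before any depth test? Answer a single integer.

T0:
  2·area = 3  (B↔C swapped to make it positive)
  edge (2, 17)→(3, 16): d=(1,-1) top-left  bias=+0
  edge (3, 16)→(12, 10): d=(9,-6) top-left  bias=+0
  edge (12, 10)→(2, 17): d=(-10,7) right/bottom  bias=-1
  covered (0 px):
    . . . . . . . .
    . . . . . . . .
    . . . . . . . .
    . . . . . . . .
    . . . . . . . .
    . . . . . . . .
    . . . . . . . .
    . . . . . . . .
    . . . . . . . .
    . . . . . . . .
    . . . . . . . .
T1:
  2·area = 38
  edge (6, 14)→(4, 6): d=(-2,-8) top-left  bias=+0
  edge (4, 6)→(9, 7): d=(5,1) right/bottom  bias=-1
  edge (9, 7)→(6, 14): d=(-3,7) right/bottom  bias=-1
    (2,3)@(5, 7): e=[6,4,28] → X
    (3,3)@(7, 7): e=[22,2,14] → X
    (4,3)@(9, 7): e=[38,0,0] → .  [on edge]
    (2,4)@(5, 9): e=[2,14,22] → X
    (4,4)@(9, 9): e=[34,10,-6] → .
    (2,5)@(5, 11): e=[-2,24,16] → .
    (3,5)@(7, 11): e=[14,22,2] → X
    (4,5)@(9, 11): e=[30,20,-12] → .
    (3,6)@(7, 13): e=[10,32,-4] → .
    (1,10)@(3, 21): e=[-38,76,0] → .  [on edge]
  covered (5 px):
    . . . . . . . .
    . . . . . . . .
    . . . . . . . .
    . . X X . . . .
    . . X X . . . .
    . . . X . . . .
    . . . . . . . .
    . . . . . . . .
    . . . . . . . .
    . . . . . . . .
    . . . . . . . .
T2:
  2·area = 68
  edge (0, 12)→(8, 10): d=(8,-2) top-left  bias=+0
  edge (8, 10)→(10, 18): d=(2,8) right/bottom  bias=-1
  edge (10, 18)→(0, 12): d=(-10,-6) top-left  bias=+0
    (2,5)@(5, 11): e=[2,26,40] → X
    (3,5)@(7, 11): e=[6,10,52] → X
    (4,5)@(9, 11): e=[10,-6,64] → .
    (1,6)@(3, 13): e=[14,46,8] → X
    (4,6)@(9, 13): e=[26,-2,44] → .
    (1,7)@(3, 15): e=[30,50,-12] → .
    (2,7)@(5, 15): e=[34,34,0] → X  [on edge]
    (4,7)@(9, 15): e=[42,2,24] → X
    (5,7)@(11, 15): e=[46,-14,36] → .
    (2,8)@(5, 17): e=[50,38,-20] → .
    (3,8)@(7, 17): e=[54,22,-8] → .
    (4,8)@(9, 17): e=[58,6,4] → X
    (7,10)@(15, 21): e=[102,-34,0] → .  [on edge]
  covered (9 px):
    . . . . . . . .
    . . . . . . . .
    . . . . . . . .
    . . . . . . . .
    . . . . . . . .
    . . X X . . . .
    . X X X . . . .
    . . X X X . . .
    . . . . X . . .
    . . . . . . . .
    . . . . . . . .
T3:
  2·area = 50
  edge (2, 20)→(12, 0): d=(10,-20) top-left  bias=+0
  edge (12, 0)→(12, 5): d=(0,5) right/bottom  bias=-1
  edge (12, 5)→(2, 20): d=(-10,15) right/bottom  bias=-1
    (5,1)@(11, 3): e=[10,5,35] → X
    (6,1)@(13, 3): e=[50,-5,5] → .
    (5,2)@(11, 5): e=[30,5,15] → X
    (6,2)@(13, 5): e=[70,-5,-15] → .
    (4,3)@(9, 7): e=[10,15,25] → X
    (5,3)@(11, 7): e=[50,5,-5] → .
    (4,4)@(9, 9): e=[30,15,5] → X
    (5,4)@(11, 9): e=[70,5,-25] → .
    (3,5)@(7, 11): e=[10,25,15] → X
    (4,5)@(9, 11): e=[50,15,-15] → .
    (3,6)@(7, 13): e=[30,25,-5] → .
    (2,7)@(5, 15): e=[10,35,5] → X
  covered (6 px):
    . . . . . . . .
    . . . . . X . .
    . . . . . X . .
    . . . . X . . .
    . . . . X . . .
    . . . X . . . .
    . . . . . . . .
    . . X . . . . .
    . . . . . . . .
    . . . . . . . .
    . . . . . . . .

Final: 20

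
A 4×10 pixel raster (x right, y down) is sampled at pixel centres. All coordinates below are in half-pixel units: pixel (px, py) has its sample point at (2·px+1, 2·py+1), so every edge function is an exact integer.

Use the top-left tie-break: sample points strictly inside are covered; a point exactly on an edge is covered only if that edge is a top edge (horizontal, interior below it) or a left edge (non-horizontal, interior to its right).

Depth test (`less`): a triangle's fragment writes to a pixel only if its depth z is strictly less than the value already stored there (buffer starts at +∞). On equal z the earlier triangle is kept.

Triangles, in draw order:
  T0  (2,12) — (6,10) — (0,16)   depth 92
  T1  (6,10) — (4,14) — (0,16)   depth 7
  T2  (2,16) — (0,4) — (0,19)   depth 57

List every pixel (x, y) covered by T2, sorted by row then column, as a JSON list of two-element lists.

T0:
  2·area = 12
  edge (2, 12)→(6, 10): d=(4,-2) top-left  bias=+0
  edge (6, 10)→(0, 16): d=(-6,6) right/bottom  bias=-1
  edge (0, 16)→(2, 12): d=(2,-4) top-left  bias=+0
    (3,4)@(7, 9): e=[-2,0,14] → ·  [on edge]
    (2,5)@(5, 11): e=[2,0,10] → ·  [on edge]
    (1,6)@(3, 13): e=[6,0,6] → ·  [on edge]
    (0,7)@(1, 15): e=[10,0,2] → ·  [on edge]
  covered (0 px):
    · · · ·
    · · · ·
    · · · ·
    · · · ·
    · · · ·
    · · · ·
    · · · ·
    · · · ·
    · · · ·
    · · · ·
T1:
  2·area = 12
  edge (6, 10)→(4, 14): d=(-2,4) right/bottom  bias=-1
  edge (4, 14)→(0, 16): d=(-4,2) right/bottom  bias=-1
  edge (0, 16)→(6, 10): d=(6,-6) top-left  bias=+0
    (3,4)@(7, 9): e=[-2,14,0] → ·  [on edge]
    (2,5)@(5, 11): e=[2,10,0] → █  [on edge]
    (3,5)@(7, 11): e=[-6,6,12] → ·
    (1,6)@(3, 13): e=[6,6,0] → █  [on edge]
    (2,6)@(5, 13): e=[-2,2,12] → ·
    (0,7)@(1, 15): e=[10,2,0] → █  [on edge]
    (1,7)@(3, 15): e=[2,-2,12] → ·
    (0,8)@(1, 17): e=[6,-6,12] → ·
  covered (3 px):
    · · · ·
    · · · ·
    · · · ·
    · · · ·
    · · · ·
    · · █ ·
    · █ · ·
    █ · · ·
    · · · ·
    · · · ·
T2:
  2·area = 30  (B↔C swapped to make it positive)
  edge (2, 16)→(0, 19): d=(-2,3) right/bottom  bias=-1
  edge (0, 19)→(0, 4): d=(0,-15) top-left  bias=+0
  edge (0, 4)→(2, 16): d=(2,12) right/bottom  bias=-1
    (0,5)@(1, 11): e=[13,15,2] → █
    (1,5)@(3, 11): e=[7,45,-22] → ·
    (0,6)@(1, 13): e=[9,15,6] → █
    (1,6)@(3, 13): e=[3,45,-18] → ·
    (0,7)@(1, 15): e=[5,15,10] → █
    (1,7)@(3, 15): e=[-1,45,-14] → ·
    (0,8)@(1, 17): e=[1,15,14] → █
    (1,8)@(3, 17): e=[-5,45,-10] → ·
    (0,9)@(1, 19): e=[-3,15,18] → ·
  covered (4 px):
    · · · ·
    · · · ·
    · · · ·
    · · · ·
    · · · ·
    █ · · ·
    █ · · ·
    █ · · ·
    █ · · ·
    · · · ·

Answer: [[0,5],[0,6],[0,7],[0,8]]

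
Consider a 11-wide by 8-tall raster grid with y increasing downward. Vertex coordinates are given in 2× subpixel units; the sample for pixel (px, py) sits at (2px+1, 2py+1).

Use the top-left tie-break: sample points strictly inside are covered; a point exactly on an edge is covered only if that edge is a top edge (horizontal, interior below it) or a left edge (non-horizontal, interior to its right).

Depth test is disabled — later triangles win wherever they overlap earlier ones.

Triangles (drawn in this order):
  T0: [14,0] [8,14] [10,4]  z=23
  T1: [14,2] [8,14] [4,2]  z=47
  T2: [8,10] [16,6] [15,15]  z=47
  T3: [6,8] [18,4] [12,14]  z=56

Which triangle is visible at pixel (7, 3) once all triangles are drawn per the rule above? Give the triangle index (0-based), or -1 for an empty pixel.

T0:
  2·area = 32
  edge (14, 0)→(8, 14): d=(-6,14) right/bottom  bias=-1
  edge (8, 14)→(10, 4): d=(2,-10) top-left  bias=+0
  edge (10, 4)→(14, 0): d=(4,-4) top-left  bias=+0
    (6,0)@(13, 1): e=[8,24,0] → X  [on edge]
    (7,0)@(15, 1): e=[-20,44,8] → .
    (5,1)@(11, 3): e=[24,8,0] → X  [on edge]
    (6,1)@(13, 3): e=[-4,28,8] → .
    (4,2)@(9, 5): e=[40,-8,0] → .  [on edge]
    (5,2)@(11, 5): e=[12,12,8] → X
    (6,2)@(13, 5): e=[-16,32,16] → .
    (3,3)@(7, 7): e=[56,-24,0] → .  [on edge]
    (5,3)@(11, 7): e=[0,16,16] → .  [on edge]
    (2,4)@(5, 9): e=[72,-40,0] → .  [on edge]
    (4,4)@(9, 9): e=[16,0,16] → X  [on edge]
    (5,4)@(11, 9): e=[-12,20,24] → .
    (1,5)@(3, 11): e=[88,-56,0] → .  [on edge]
    (0,6)@(1, 13): e=[104,-72,0] → .  [on edge]
  covered (5 px):
    . . . . . . X . . . .
    . . . . . X . . . . .
    . . . . . X . . . . .
    . . . . . . . . . . .
    . . . . X . . . . . .
    . . . . X . . . . . .
    . . . . . . . . . . .
    . . . . . . . . . . .
T1:
  2·area = 120
  edge (14, 2)→(8, 14): d=(-6,12) right/bottom  bias=-1
  edge (8, 14)→(4, 2): d=(-4,-12) top-left  bias=+0
  edge (4, 2)→(14, 2): d=(10,0) top-left  bias=+0
    (2,1)@(5, 3): e=[102,8,10] → X
    (3,1)@(7, 3): e=[78,32,10] → X
    (4,1)@(9, 3): e=[54,56,10] → X
    (5,1)@(11, 3): e=[30,80,10] → X
    (6,1)@(13, 3): e=[6,104,10] → X
    (7,1)@(15, 3): e=[-18,128,10] → .
    (2,2)@(5, 5): e=[90,0,30] → X  [on edge]
    (6,2)@(13, 5): e=[-6,96,30] → .
    (2,3)@(5, 7): e=[78,-8,50] → .
    (3,3)@(7, 7): e=[54,16,50] → X
    (6,3)@(13, 7): e=[-18,88,50] → .
    (3,4)@(7, 9): e=[42,8,70] → X
    (3,5)@(7, 11): e=[30,0,90] → X  [on edge]
  covered (16 px):
    . . . . . . . . . . .
    . . X X X X X . . . .
    . . X X X X . . . . .
    . . . X X X . . . . .
    . . . X X . . . . . .
    . . . X X . . . . . .
    . . . . . . . . . . .
    . . . . . . . . . . .
T2:
  2·area = 68
  edge (8, 10)→(16, 6): d=(8,-4) top-left  bias=+0
  edge (16, 6)→(15, 15): d=(-1,9) right/bottom  bias=-1
  edge (15, 15)→(8, 10): d=(-7,-5) top-left  bias=+0
    (0,2)@(1, 5): e=[-68,136,0] → .  [on edge]
    (7,3)@(15, 7): e=[4,8,56] → X
    (8,3)@(17, 7): e=[12,-10,66] → .
    (5,4)@(11, 9): e=[4,42,22] → X
    (6,4)@(13, 9): e=[12,24,32] → X
    (8,4)@(17, 9): e=[28,-12,52] → .
    (5,5)@(11, 11): e=[20,40,8] → X
    (8,5)@(17, 11): e=[44,-14,38] → .
    (5,6)@(11, 13): e=[36,38,-6] → .
    (6,6)@(13, 13): e=[44,20,4] → X
    (8,6)@(17, 13): e=[60,-16,24] → .
    (6,7)@(13, 15): e=[60,18,-10] → .
    (7,7)@(15, 15): e=[68,0,0] → .  [on edge]
  covered (9 px):
    . . . . . . . . . . .
    . . . . . . . . . . .
    . . . . . . . . . . .
    . . . . . . . X . . .
    . . . . . X X X . . .
    . . . . . X X X . . .
    . . . . . . X X . . .
    . . . . . . . . . . .
T3:
  2·area = 96
  edge (6, 8)→(18, 4): d=(12,-4) top-left  bias=+0
  edge (18, 4)→(12, 14): d=(-6,10) right/bottom  bias=-1
  edge (12, 14)→(6, 8): d=(-6,-6) top-left  bias=+0
    (0,1)@(1, 3): e=[-80,176,0] → .  [on edge]
    (10,1)@(21, 3): e=[0,-24,120] → .  [on edge]
    (1,2)@(3, 5): e=[-48,144,0] → .  [on edge]
    (7,2)@(15, 5): e=[0,24,72] → X  [on edge]
    (8,2)@(17, 5): e=[8,4,84] → X
    (9,2)@(19, 5): e=[16,-16,96] → .
    (2,3)@(5, 7): e=[-16,112,0] → .  [on edge]
    (4,3)@(9, 7): e=[0,72,24] → X  [on edge]
    (5,3)@(11, 7): e=[8,52,36] → X
    (6,3)@(13, 7): e=[16,32,48] → X
    (8,3)@(17, 7): e=[32,-8,72] → .
    (1,4)@(3, 9): e=[0,120,-24] → .  [on edge]
    (3,4)@(7, 9): e=[16,80,0] → X  [on edge]
    (7,4)@(15, 9): e=[48,0,48] → .  [on edge]
    (4,5)@(9, 11): e=[48,48,0] → X  [on edge]
    (5,6)@(11, 13): e=[80,16,0] → X  [on edge]
    (6,7)@(13, 15): e=[112,-16,0] → .  [on edge]
  covered (14 px):
    . . . . . . . . . . .
    . . . . . . . . . . .
    . . . . . . . X X . .
    . . . . X X X X . . .
    . . . X X X X . . . .
    . . . . X X X . . . .
    . . . . . X . . . . .
    . . . . . . . . . . .

Z-buffer (winner per pixel, '.' = empty):
  . . . . . . 0 . . . .
  . . 1 1 1 1 1 . . . .
  . . 1 1 1 1 . 3 3 . .
  . . . 1 3 3 3 3 . . .
  . . . 3 3 3 3 2 . . .
  . . . 1 3 3 3 2 . . .
  . . . . . 3 2 2 . . .
  . . . . . . . . . . .

Answer: 3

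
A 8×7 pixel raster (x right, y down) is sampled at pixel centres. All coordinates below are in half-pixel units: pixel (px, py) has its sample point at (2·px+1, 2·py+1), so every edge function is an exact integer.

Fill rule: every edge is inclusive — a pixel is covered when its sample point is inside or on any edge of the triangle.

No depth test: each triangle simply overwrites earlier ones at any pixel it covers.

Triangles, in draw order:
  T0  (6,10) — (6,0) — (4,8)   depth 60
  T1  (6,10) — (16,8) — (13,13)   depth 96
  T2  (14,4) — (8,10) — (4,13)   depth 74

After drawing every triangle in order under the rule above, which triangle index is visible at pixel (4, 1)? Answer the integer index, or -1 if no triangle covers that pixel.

T0:
  2·area = 20  (B↔C swapped to make it positive)
  edge (6, 10)→(4, 8): d=(-2,-2) inclusive
  edge (4, 8)→(6, 0): d=(2,-8) inclusive
  edge (6, 0)→(6, 10): d=(0,10) inclusive
    (0,2)@(1, 5): e=[0,-30,50] → .  [on edge]
    (2,2)@(5, 5): e=[8,2,10] → X
    (3,2)@(7, 5): e=[12,18,-10] → .
    (1,3)@(3, 7): e=[0,-10,30] → .  [on edge]
    (2,3)@(5, 7): e=[4,6,10] → X
    (3,3)@(7, 7): e=[8,22,-10] → .
    (2,4)@(5, 9): e=[0,10,10] → X  [on edge]
    (3,4)@(7, 9): e=[4,26,-10] → .
    (2,5)@(5, 11): e=[-4,14,10] → .
    (3,5)@(7, 11): e=[0,30,-10] → .  [on edge]
    (4,6)@(9, 13): e=[0,50,-30] → .  [on edge]
  covered (3 px):
    . . . . . . . .
    . . . . . . . .
    . . X . . . . .
    . . X . . . . .
    . . X . . . . .
    . . . . . . . .
    . . . . . . . .
T1:
  2·area = 44
  edge (6, 10)→(16, 8): d=(10,-2) inclusive
  edge (16, 8)→(13, 13): d=(-3,5) inclusive
  edge (13, 13)→(6, 10): d=(-7,-3) inclusive
    (5,4)@(11, 9): e=[0,22,22] → X  [on edge]
    (6,4)@(13, 9): e=[4,12,28] → X
    (7,4)@(15, 9): e=[8,2,34] → X
    (0,5)@(1, 11): e=[0,66,-22] → .  [on edge]
    (4,5)@(9, 11): e=[16,26,2] → X
    (7,5)@(15, 11): e=[28,-4,20] → .
    (4,6)@(9, 13): e=[36,20,-12] → .
    (5,6)@(11, 13): e=[40,10,-6] → .
    (6,6)@(13, 13): e=[44,0,0] → X  [on edge]
    (7,6)@(15, 13): e=[48,-10,6] → .
  covered (7 px):
    . . . . . . . .
    . . . . . . . .
    . . . . . . . .
    . . . . . . . .
    . . . . . X X X
    . . . . X X X .
    . . . . . . X .
T2:
  2·area = 6
  edge (14, 4)→(8, 10): d=(-6,6) inclusive
  edge (8, 10)→(4, 13): d=(-4,3) inclusive
  edge (4, 13)→(14, 4): d=(10,-9) inclusive
    (7,1)@(15, 3): e=[0,7,-1] → .  [on edge]
    (6,2)@(13, 5): e=[0,5,1] → X  [on edge]
    (7,2)@(15, 5): e=[-12,-1,19] → .
    (5,3)@(11, 7): e=[0,3,3] → X  [on edge]
    (6,3)@(13, 7): e=[-12,-3,21] → .
    (4,4)@(9, 9): e=[0,1,5] → X  [on edge]
    (5,4)@(11, 9): e=[-12,-5,23] → .
    (3,5)@(7, 11): e=[0,-1,7] → .  [on edge]
    (4,5)@(9, 11): e=[-12,-7,25] → .
    (2,6)@(5, 13): e=[0,-3,9] → .  [on edge]
  covered (3 px):
    . . . . . . . .
    . . . . . . . .
    . . . . . . X .
    . . . . . X . .
    . . . . X . . .
    . . . . . . . .
    . . . . . . . .

Z-buffer (winner per pixel, '.' = empty):
  . . . . . . . .
  . . . . . . . .
  . . 0 . . . 2 .
  . . 0 . . 2 . .
  . . 0 . 2 1 1 1
  . . . . 1 1 1 .
  . . . . . . 1 .

Final: -1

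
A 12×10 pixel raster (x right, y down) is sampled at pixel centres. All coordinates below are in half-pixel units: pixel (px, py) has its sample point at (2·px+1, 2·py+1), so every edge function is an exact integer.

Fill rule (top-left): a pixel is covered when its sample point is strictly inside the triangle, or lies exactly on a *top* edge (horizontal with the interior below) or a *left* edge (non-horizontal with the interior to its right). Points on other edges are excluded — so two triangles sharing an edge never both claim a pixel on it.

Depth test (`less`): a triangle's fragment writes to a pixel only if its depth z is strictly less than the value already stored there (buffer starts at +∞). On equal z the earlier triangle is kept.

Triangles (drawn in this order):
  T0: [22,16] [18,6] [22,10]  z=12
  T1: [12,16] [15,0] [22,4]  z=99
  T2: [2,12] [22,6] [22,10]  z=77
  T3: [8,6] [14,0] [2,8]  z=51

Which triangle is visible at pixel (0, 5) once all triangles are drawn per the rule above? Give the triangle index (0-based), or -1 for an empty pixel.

T0:
  2·area = 24
  edge (22, 16)→(18, 6): d=(-4,-10) top-left  bias=+0
  edge (18, 6)→(22, 10): d=(4,4) right/bottom  bias=-1
  edge (22, 10)→(22, 16): d=(0,6) right/bottom  bias=-1
    (6,0)@(13, 1): e=[-30,0,54] → .  [on edge]
    (7,1)@(15, 3): e=[-18,0,42] → .  [on edge]
    (8,2)@(17, 5): e=[-6,0,30] → .  [on edge]
    (9,3)@(19, 7): e=[6,0,18] → .  [on edge]
    (10,4)@(21, 9): e=[18,0,6] → .  [on edge]
    (10,5)@(21, 11): e=[10,8,6] → X
    (11,5)@(23, 11): e=[30,0,-6] → .  [on edge]
    (10,6)@(21, 13): e=[2,16,6] → X
    (11,6)@(23, 13): e=[22,8,-6] → .
    (10,7)@(21, 15): e=[-6,24,6] → .
  covered (2 px):
    . . . . . . . . . . . .
    . . . . . . . . . . . .
    . . . . . . . . . . . .
    . . . . . . . . . . . .
    . . . . . . . . . . . .
    . . . . . . . . . . X .
    . . . . . . . . . . X .
    . . . . . . . . . . . .
    . . . . . . . . . . . .
    . . . . . . . . . . . .
T1:
  2·area = 124
  edge (12, 16)→(15, 0): d=(3,-16) top-left  bias=+0
  edge (15, 0)→(22, 4): d=(7,4) right/bottom  bias=-1
  edge (22, 4)→(12, 16): d=(-10,12) right/bottom  bias=-1
    (7,0)@(15, 1): e=[3,7,114] → X
    (8,0)@(17, 1): e=[35,-1,90] → .
    (7,1)@(15, 3): e=[9,21,94] → X
    (8,1)@(17, 3): e=[41,13,70] → X
    (9,1)@(19, 3): e=[73,5,46] → X
    (10,1)@(21, 3): e=[105,-3,22] → .
    (7,2)@(15, 5): e=[15,35,74] → X
    (10,2)@(21, 5): e=[111,11,2] → X
    (11,2)@(23, 5): e=[143,3,-22] → .
    (7,3)@(15, 7): e=[21,49,54] → X
    (10,3)@(21, 7): e=[117,25,-18] → .
    (7,4)@(15, 9): e=[27,63,34] → X
  covered (16 px):
    . . . . . . . X . . . .
    . . . . . . . X X X . .
    . . . . . . . X X X X .
    . . . . . . . X X X . .
    . . . . . . . X X . . .
    . . . . . . X X . . . .
    . . . . . . X . . . . .
    . . . . . . . . . . . .
    . . . . . . . . . . . .
    . . . . . . . . . . . .
T2:
  2·area = 80
  edge (2, 12)→(22, 6): d=(20,-6) top-left  bias=+0
  edge (22, 6)→(22, 10): d=(0,4) right/bottom  bias=-1
  edge (22, 10)→(2, 12): d=(-20,2) right/bottom  bias=-1
    (9,3)@(19, 7): e=[2,12,66] → X
    (10,3)@(21, 7): e=[14,4,62] → X
    (11,3)@(23, 7): e=[26,-4,58] → .
    (6,4)@(13, 9): e=[6,36,38] → X
    (7,4)@(15, 9): e=[18,28,34] → X
    (8,4)@(17, 9): e=[30,20,30] → X
    (11,4)@(23, 9): e=[66,-4,18] → .
    (3,5)@(7, 11): e=[10,60,10] → X
    (4,5)@(9, 11): e=[22,52,6] → X
    (5,5)@(11, 11): e=[34,44,2] → X
    (6,5)@(13, 11): e=[46,36,-2] → .
    (7,5)@(15, 11): e=[58,28,-6] → .
  covered (10 px):
    . . . . . . . . . . . .
    . . . . . . . . . . . .
    . . . . . . . . . . . .
    . . . . . . . . . X X .
    . . . . . . X X X X X .
    . . . X X X . . . . . .
    . . . . . . . . . . . .
    . . . . . . . . . . . .
    . . . . . . . . . . . .
    . . . . . . . . . . . .
T3:
  2·area = 24  (B↔C swapped to make it positive)
  edge (8, 6)→(2, 8): d=(-6,2) right/bottom  bias=-1
  edge (2, 8)→(14, 0): d=(12,-8) top-left  bias=+0
  edge (14, 0)→(8, 6): d=(-6,6) right/bottom  bias=-1
    (6,0)@(13, 1): e=[20,4,0] → .  [on edge]
    (11,0)@(23, 1): e=[0,84,-60] → .  [on edge]
    (5,1)@(11, 3): e=[12,12,0] → .  [on edge]
    (8,1)@(17, 3): e=[0,60,-36] → .  [on edge]
    (3,2)@(7, 5): e=[8,4,12] → X
    (4,2)@(9, 5): e=[4,20,0] → .  [on edge]
    (5,2)@(11, 5): e=[0,36,-12] → .  [on edge]
    (2,3)@(5, 7): e=[0,12,12] → .  [on edge]
    (3,3)@(7, 7): e=[-4,28,0] → .  [on edge]
    (2,4)@(5, 9): e=[-12,36,0] → .  [on edge]
    (1,5)@(3, 11): e=[-20,44,0] → .  [on edge]
    (0,6)@(1, 13): e=[-28,52,0] → .  [on edge]
  covered (1 px):
    . . . . . . . . . . . .
    . . . . . . . . . . . .
    . . . X . . . . . . . .
    . . . . . . . . . . . .
    . . . . . . . . . . . .
    . . . . . . . . . . . .
    . . . . . . . . . . . .
    . . . . . . . . . . . .
    . . . . . . . . . . . .
    . . . . . . . . . . . .

Z-buffer (winner per pixel, '.' = empty):
  . . . . . . . 1 . . . .
  . . . . . . . 1 1 1 . .
  . . . 3 . . . 1 1 1 1 .
  . . . . . . . 1 1 2 2 .
  . . . . . . 2 2 2 2 2 .
  . . . 2 2 2 1 1 . . 0 .
  . . . . . . 1 . . . 0 .
  . . . . . . . . . . . .
  . . . . . . . . . . . .
  . . . . . . . . . . . .

Final: -1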